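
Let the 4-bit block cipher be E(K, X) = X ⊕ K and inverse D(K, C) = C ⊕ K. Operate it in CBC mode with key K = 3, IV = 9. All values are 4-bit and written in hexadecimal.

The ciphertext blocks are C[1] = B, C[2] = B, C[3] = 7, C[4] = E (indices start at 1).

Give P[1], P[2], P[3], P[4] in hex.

P[1] = 1, P[2] = 3, P[3] = F, P[4] = A

CBC decryption: P_i = D(K, C_i) ⊕ C_{i−1}, with C_{0} = IV.
P[1]: D(K, B) = 8; 8 ⊕ 9 = 1.
P[2]: D(K, B) = 8; 8 ⊕ B = 3.
P[3]: D(K, 7) = 4; 4 ⊕ B = F.
P[4]: D(K, E) = D; D ⊕ 7 = A.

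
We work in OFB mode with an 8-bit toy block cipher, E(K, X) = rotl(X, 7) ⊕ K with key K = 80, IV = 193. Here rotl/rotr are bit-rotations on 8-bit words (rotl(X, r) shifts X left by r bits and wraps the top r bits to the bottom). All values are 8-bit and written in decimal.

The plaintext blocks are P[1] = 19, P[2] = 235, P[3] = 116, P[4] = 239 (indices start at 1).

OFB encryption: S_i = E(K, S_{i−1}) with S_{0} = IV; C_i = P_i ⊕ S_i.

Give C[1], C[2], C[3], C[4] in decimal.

C[1] = 163, C[2] = 227, C[3] = 32, C[4] = 149

C[1]: S = E(K, 193) = 176; 19 ⊕ 176 = 163.
C[2]: S = E(K, 176) = 8; 235 ⊕ 8 = 227.
C[3]: S = E(K, 8) = 84; 116 ⊕ 84 = 32.
C[4]: S = E(K, 84) = 122; 239 ⊕ 122 = 149.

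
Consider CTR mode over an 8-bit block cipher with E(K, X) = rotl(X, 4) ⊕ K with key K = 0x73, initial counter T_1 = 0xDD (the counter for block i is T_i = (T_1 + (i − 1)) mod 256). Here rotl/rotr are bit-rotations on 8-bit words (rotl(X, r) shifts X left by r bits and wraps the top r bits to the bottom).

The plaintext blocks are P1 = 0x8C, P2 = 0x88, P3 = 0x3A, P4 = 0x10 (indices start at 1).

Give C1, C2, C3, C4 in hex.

C1 = 0x22, C2 = 0x16, C3 = 0xB4, C4 = 0x6D

CTR encryption: S_i = E(K, T_i) where T_i is the counter for block i; C_i = P_i ⊕ S_i.
C1: T = 0xDD, S = E(K, T) = 0xAE; 0x8C ⊕ 0xAE = 0x22.
C2: T = 0xDE, S = E(K, T) = 0x9E; 0x88 ⊕ 0x9E = 0x16.
C3: T = 0xDF, S = E(K, T) = 0x8E; 0x3A ⊕ 0x8E = 0xB4.
C4: T = 0xE0, S = E(K, T) = 0x7D; 0x10 ⊕ 0x7D = 0x6D.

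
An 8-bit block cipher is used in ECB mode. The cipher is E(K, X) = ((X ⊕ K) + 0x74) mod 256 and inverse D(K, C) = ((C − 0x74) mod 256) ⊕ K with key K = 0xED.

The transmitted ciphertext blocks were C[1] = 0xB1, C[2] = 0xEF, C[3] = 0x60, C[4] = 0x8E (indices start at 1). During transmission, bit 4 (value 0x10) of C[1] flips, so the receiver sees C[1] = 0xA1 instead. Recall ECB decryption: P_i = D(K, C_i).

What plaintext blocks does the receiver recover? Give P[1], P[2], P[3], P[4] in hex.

Only C[1] changed, to 0xA1. In ECB, a change in C_i affects only P_i. Decrypting the received ciphertext:
P[1]: D(K, 0xA1) = 0xC0.
P[2]: D(K, 0xEF) = 0x96.
P[3]: D(K, 0x60) = 0x01.
P[4]: D(K, 0x8E) = 0xF7.
Blocks that differ from the original plaintext: P[1].

P[1] = 0xC0, P[2] = 0x96, P[3] = 0x01, P[4] = 0xF7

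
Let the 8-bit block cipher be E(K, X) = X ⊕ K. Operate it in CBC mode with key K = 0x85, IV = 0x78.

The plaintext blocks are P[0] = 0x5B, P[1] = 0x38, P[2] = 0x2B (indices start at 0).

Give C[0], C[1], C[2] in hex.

C[0] = 0xA6, C[1] = 0x1B, C[2] = 0xB5

CBC encryption: C_i = E(K, P_i ⊕ C_{i−1}), with C_{−1} = IV.
C[0]: P[0] ⊕ 0x78 = 0x23; E(K, 0x23) = 0xA6.
C[1]: P[1] ⊕ 0xA6 = 0x9E; E(K, 0x9E) = 0x1B.
C[2]: P[2] ⊕ 0x1B = 0x30; E(K, 0x30) = 0xB5.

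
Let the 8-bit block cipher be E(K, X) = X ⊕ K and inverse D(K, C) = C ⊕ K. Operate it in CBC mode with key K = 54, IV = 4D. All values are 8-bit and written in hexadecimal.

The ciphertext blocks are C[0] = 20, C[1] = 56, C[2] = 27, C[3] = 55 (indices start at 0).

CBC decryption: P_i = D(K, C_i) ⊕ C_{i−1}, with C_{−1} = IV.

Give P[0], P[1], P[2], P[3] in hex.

P[0] = 39, P[1] = 22, P[2] = 25, P[3] = 26

P[0]: D(K, 20) = 74; 74 ⊕ 4D = 39.
P[1]: D(K, 56) = 02; 02 ⊕ 20 = 22.
P[2]: D(K, 27) = 73; 73 ⊕ 56 = 25.
P[3]: D(K, 55) = 01; 01 ⊕ 27 = 26.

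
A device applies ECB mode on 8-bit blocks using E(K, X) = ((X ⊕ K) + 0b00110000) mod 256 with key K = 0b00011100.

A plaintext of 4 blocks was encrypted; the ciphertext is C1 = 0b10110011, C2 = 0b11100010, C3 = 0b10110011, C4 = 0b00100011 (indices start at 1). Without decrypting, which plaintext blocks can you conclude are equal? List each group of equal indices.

ECB encrypts each block independently with the same key, so equal ciphertext blocks imply equal plaintext blocks.
C1 = C3 = 0b10110011, so P1 = P3.

P1 = P3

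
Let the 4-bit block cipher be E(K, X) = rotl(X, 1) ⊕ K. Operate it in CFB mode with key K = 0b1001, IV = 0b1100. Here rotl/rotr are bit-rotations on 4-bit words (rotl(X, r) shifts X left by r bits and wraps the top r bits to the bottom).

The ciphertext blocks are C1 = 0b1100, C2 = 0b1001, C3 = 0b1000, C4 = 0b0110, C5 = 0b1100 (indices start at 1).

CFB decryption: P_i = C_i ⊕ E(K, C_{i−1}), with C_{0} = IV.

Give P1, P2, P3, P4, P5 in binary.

P1 = 0b1100, P2 = 0b1001, P3 = 0b0010, P4 = 0b1110, P5 = 0b1001

P1: E(K, 0b1100) = 0b0000; 0b1100 ⊕ 0b0000 = 0b1100.
P2: E(K, 0b1100) = 0b0000; 0b1001 ⊕ 0b0000 = 0b1001.
P3: E(K, 0b1001) = 0b1010; 0b1000 ⊕ 0b1010 = 0b0010.
P4: E(K, 0b1000) = 0b1000; 0b0110 ⊕ 0b1000 = 0b1110.
P5: E(K, 0b0110) = 0b0101; 0b1100 ⊕ 0b0101 = 0b1001.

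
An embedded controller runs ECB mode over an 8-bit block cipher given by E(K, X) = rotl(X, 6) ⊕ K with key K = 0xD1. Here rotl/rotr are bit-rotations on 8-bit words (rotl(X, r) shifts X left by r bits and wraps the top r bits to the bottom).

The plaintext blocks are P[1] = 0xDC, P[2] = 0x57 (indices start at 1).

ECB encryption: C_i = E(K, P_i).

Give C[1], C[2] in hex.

C[1]: E(K, 0xDC) = 0xE6.
C[2]: E(K, 0x57) = 0x04.

C[1] = 0xE6, C[2] = 0x04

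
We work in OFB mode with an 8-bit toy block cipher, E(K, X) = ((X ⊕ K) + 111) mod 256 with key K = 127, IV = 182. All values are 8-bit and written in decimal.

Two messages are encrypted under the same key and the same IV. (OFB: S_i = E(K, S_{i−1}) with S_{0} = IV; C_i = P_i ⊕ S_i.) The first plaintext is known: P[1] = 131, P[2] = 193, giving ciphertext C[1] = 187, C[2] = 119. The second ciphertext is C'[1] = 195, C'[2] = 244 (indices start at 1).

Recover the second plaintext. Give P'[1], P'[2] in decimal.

In OFB with a reused IV, both messages share the same keystream S_i, so C_i ⊕ C'_i = P_i ⊕ P'_i and thus P'_i = P_i ⊕ C_i ⊕ C'_i.
P'[1]: 131 ⊕ 187 ⊕ 195 = 251.
P'[2]: 193 ⊕ 119 ⊕ 244 = 66.

P'[1] = 251, P'[2] = 66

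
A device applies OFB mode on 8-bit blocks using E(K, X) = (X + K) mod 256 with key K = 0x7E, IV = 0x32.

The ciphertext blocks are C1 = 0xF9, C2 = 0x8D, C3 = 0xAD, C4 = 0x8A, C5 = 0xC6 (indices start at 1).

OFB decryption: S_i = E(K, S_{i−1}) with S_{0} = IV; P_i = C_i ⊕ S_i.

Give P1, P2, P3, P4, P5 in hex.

P1: S = E(K, 0x32) = 0xB0; 0xF9 ⊕ 0xB0 = 0x49.
P2: S = E(K, 0xB0) = 0x2E; 0x8D ⊕ 0x2E = 0xA3.
P3: S = E(K, 0x2E) = 0xAC; 0xAD ⊕ 0xAC = 0x01.
P4: S = E(K, 0xAC) = 0x2A; 0x8A ⊕ 0x2A = 0xA0.
P5: S = E(K, 0x2A) = 0xA8; 0xC6 ⊕ 0xA8 = 0x6E.

P1 = 0x49, P2 = 0xA3, P3 = 0x01, P4 = 0xA0, P5 = 0x6E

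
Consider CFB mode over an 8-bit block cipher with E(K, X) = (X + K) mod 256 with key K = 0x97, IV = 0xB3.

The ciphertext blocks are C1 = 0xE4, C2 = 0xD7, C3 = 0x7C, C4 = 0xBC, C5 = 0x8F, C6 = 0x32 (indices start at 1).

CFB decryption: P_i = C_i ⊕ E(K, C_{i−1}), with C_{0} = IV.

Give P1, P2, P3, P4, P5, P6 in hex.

P1 = 0xAE, P2 = 0xAC, P3 = 0x12, P4 = 0xAF, P5 = 0xDC, P6 = 0x14

P1: E(K, 0xB3) = 0x4A; 0xE4 ⊕ 0x4A = 0xAE.
P2: E(K, 0xE4) = 0x7B; 0xD7 ⊕ 0x7B = 0xAC.
P3: E(K, 0xD7) = 0x6E; 0x7C ⊕ 0x6E = 0x12.
P4: E(K, 0x7C) = 0x13; 0xBC ⊕ 0x13 = 0xAF.
P5: E(K, 0xBC) = 0x53; 0x8F ⊕ 0x53 = 0xDC.
P6: E(K, 0x8F) = 0x26; 0x32 ⊕ 0x26 = 0x14.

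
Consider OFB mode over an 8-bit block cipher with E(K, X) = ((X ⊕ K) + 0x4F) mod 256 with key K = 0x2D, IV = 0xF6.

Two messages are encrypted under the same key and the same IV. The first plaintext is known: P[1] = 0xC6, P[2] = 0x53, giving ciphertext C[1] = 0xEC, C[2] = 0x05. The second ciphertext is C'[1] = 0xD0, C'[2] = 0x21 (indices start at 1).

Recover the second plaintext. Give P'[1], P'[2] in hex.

P'[1] = 0xFA, P'[2] = 0x77

In OFB with a reused IV, both messages share the same keystream S_i, so C_i ⊕ C'_i = P_i ⊕ P'_i and thus P'_i = P_i ⊕ C_i ⊕ C'_i.
P'[1]: 0xC6 ⊕ 0xEC ⊕ 0xD0 = 0xFA.
P'[2]: 0x53 ⊕ 0x05 ⊕ 0x21 = 0x77.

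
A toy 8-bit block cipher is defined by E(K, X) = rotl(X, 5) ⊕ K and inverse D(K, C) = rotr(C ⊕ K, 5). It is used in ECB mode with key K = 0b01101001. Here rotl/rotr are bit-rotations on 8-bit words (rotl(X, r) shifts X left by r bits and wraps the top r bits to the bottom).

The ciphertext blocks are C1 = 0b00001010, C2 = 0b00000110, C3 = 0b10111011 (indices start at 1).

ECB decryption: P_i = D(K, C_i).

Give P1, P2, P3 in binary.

P1: D(K, 0b00001010) = 0b00011011.
P2: D(K, 0b00000110) = 0b01111011.
P3: D(K, 0b10111011) = 0b10010110.

P1 = 0b00011011, P2 = 0b01111011, P3 = 0b10010110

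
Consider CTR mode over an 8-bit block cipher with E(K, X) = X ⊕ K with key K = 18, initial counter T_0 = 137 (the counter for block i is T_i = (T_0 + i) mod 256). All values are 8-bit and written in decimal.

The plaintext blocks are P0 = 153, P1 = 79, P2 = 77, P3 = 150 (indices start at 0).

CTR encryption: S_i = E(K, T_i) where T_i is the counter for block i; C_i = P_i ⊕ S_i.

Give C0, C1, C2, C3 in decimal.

C0: T = 137, S = E(K, T) = 155; 153 ⊕ 155 = 2.
C1: T = 138, S = E(K, T) = 152; 79 ⊕ 152 = 215.
C2: T = 139, S = E(K, T) = 153; 77 ⊕ 153 = 212.
C3: T = 140, S = E(K, T) = 158; 150 ⊕ 158 = 8.

C0 = 2, C1 = 215, C2 = 212, C3 = 8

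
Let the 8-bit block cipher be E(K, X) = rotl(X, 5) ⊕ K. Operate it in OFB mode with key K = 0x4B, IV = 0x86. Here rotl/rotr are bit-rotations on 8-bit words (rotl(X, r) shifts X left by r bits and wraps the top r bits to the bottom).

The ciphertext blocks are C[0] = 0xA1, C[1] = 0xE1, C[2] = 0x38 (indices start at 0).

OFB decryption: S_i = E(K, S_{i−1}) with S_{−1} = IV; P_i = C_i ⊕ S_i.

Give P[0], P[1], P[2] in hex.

P[0]: S = E(K, 0x86) = 0x9B; 0xA1 ⊕ 0x9B = 0x3A.
P[1]: S = E(K, 0x9B) = 0x38; 0xE1 ⊕ 0x38 = 0xD9.
P[2]: S = E(K, 0x38) = 0x4C; 0x38 ⊕ 0x4C = 0x74.

P[0] = 0x3A, P[1] = 0xD9, P[2] = 0x74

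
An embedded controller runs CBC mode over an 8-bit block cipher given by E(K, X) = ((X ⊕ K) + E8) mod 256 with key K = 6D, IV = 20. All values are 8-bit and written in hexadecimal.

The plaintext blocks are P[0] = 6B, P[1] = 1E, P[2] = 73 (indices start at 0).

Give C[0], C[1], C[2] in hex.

CBC encryption: C_i = E(K, P_i ⊕ C_{i−1}), with C_{−1} = IV.
C[0]: P[0] ⊕ 20 = 4B; E(K, 4B) = 0E.
C[1]: P[1] ⊕ 0E = 10; E(K, 10) = 65.
C[2]: P[2] ⊕ 65 = 16; E(K, 16) = 63.

C[0] = 0E, C[1] = 65, C[2] = 63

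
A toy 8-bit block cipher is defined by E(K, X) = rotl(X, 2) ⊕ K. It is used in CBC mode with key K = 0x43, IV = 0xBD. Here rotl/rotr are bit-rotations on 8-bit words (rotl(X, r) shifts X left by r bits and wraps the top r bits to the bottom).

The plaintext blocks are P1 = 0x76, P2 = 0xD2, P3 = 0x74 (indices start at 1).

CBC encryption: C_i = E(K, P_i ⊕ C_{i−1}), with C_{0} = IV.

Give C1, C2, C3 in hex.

C1 = 0x6C, C2 = 0xB9, C3 = 0x74

C1: P1 ⊕ 0xBD = 0xCB; E(K, 0xCB) = 0x6C.
C2: P2 ⊕ 0x6C = 0xBE; E(K, 0xBE) = 0xB9.
C3: P3 ⊕ 0xB9 = 0xCD; E(K, 0xCD) = 0x74.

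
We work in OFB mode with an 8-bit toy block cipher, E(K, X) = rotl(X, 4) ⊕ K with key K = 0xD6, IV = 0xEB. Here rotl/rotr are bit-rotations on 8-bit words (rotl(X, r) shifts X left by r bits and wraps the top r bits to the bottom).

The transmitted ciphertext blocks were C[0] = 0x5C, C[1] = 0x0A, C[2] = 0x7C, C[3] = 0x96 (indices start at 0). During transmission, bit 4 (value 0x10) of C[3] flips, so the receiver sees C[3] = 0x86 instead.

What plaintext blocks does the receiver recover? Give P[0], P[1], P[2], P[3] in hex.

OFB decryption: S_i = E(K, S_{i−1}) with S_{−1} = IV; P_i = C_i ⊕ S_i.
Only C[3] changed, to 0x86. In OFB, a change in C_i flips the same bit in P_i only; the keystream is unaffected. Decrypting the received ciphertext:
P[0]: S = E(K, 0xEB) = 0x68; 0x5C ⊕ 0x68 = 0x34.
P[1]: S = E(K, 0x68) = 0x50; 0x0A ⊕ 0x50 = 0x5A.
P[2]: S = E(K, 0x50) = 0xD3; 0x7C ⊕ 0xD3 = 0xAF.
P[3]: S = E(K, 0xD3) = 0xEB; 0x86 ⊕ 0xEB = 0x6D.
Blocks that differ from the original plaintext: P[3].

P[0] = 0x34, P[1] = 0x5A, P[2] = 0xAF, P[3] = 0x6D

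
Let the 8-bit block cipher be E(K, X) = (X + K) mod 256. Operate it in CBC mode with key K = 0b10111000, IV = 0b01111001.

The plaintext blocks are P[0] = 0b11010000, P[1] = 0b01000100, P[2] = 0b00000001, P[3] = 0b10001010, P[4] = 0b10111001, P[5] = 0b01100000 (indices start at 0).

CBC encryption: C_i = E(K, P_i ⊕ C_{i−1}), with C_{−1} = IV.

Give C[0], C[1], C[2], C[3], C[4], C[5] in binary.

C[0] = 0b01100001, C[1] = 0b11011101, C[2] = 0b10010100, C[3] = 0b11010110, C[4] = 0b00100111, C[5] = 0b11111111

C[0]: P[0] ⊕ 0b01111001 = 0b10101001; E(K, 0b10101001) = 0b01100001.
C[1]: P[1] ⊕ 0b01100001 = 0b00100101; E(K, 0b00100101) = 0b11011101.
C[2]: P[2] ⊕ 0b11011101 = 0b11011100; E(K, 0b11011100) = 0b10010100.
C[3]: P[3] ⊕ 0b10010100 = 0b00011110; E(K, 0b00011110) = 0b11010110.
C[4]: P[4] ⊕ 0b11010110 = 0b01101111; E(K, 0b01101111) = 0b00100111.
C[5]: P[5] ⊕ 0b00100111 = 0b01000111; E(K, 0b01000111) = 0b11111111.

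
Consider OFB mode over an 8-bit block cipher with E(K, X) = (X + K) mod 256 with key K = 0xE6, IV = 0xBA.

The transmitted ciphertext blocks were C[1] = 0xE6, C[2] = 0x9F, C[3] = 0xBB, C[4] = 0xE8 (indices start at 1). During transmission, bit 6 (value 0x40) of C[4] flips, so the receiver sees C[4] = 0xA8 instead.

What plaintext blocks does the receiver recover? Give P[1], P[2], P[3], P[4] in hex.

OFB decryption: S_i = E(K, S_{i−1}) with S_{0} = IV; P_i = C_i ⊕ S_i.
Only C[4] changed, to 0xA8. In OFB, a change in C_i flips the same bit in P_i only; the keystream is unaffected. Decrypting the received ciphertext:
P[1]: S = E(K, 0xBA) = 0xA0; 0xE6 ⊕ 0xA0 = 0x46.
P[2]: S = E(K, 0xA0) = 0x86; 0x9F ⊕ 0x86 = 0x19.
P[3]: S = E(K, 0x86) = 0x6C; 0xBB ⊕ 0x6C = 0xD7.
P[4]: S = E(K, 0x6C) = 0x52; 0xA8 ⊕ 0x52 = 0xFA.
Blocks that differ from the original plaintext: P[4].

P[1] = 0x46, P[2] = 0x19, P[3] = 0xD7, P[4] = 0xFA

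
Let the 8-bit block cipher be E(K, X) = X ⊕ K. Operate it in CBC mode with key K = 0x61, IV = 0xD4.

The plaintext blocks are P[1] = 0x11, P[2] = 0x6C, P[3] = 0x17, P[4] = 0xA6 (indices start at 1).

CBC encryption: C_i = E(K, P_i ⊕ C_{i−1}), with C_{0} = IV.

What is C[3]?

C[1]: P[1] ⊕ 0xD4 = 0xC5; E(K, 0xC5) = 0xA4.
C[2]: P[2] ⊕ 0xA4 = 0xC8; E(K, 0xC8) = 0xA9.
C[3]: P[3] ⊕ 0xA9 = 0xBE; E(K, 0xBE) = 0xDF.

C[3] = 0xDF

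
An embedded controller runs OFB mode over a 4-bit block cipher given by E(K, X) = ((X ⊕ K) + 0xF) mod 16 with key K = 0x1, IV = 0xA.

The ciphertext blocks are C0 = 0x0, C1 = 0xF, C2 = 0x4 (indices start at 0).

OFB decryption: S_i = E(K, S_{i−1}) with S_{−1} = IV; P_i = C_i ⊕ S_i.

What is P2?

P0: S = E(K, 0xA) = 0xA; 0x0 ⊕ 0xA = 0xA.
P1: S = E(K, 0xA) = 0xA; 0xF ⊕ 0xA = 0x5.
P2: S = E(K, 0xA) = 0xA; 0x4 ⊕ 0xA = 0xE.

P2 = 0xE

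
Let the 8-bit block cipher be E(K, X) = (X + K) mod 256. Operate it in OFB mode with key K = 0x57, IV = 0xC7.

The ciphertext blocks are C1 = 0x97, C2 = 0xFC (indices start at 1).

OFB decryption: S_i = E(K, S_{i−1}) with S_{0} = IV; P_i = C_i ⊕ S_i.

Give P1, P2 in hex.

P1 = 0x89, P2 = 0x89

P1: S = E(K, 0xC7) = 0x1E; 0x97 ⊕ 0x1E = 0x89.
P2: S = E(K, 0x1E) = 0x75; 0xFC ⊕ 0x75 = 0x89.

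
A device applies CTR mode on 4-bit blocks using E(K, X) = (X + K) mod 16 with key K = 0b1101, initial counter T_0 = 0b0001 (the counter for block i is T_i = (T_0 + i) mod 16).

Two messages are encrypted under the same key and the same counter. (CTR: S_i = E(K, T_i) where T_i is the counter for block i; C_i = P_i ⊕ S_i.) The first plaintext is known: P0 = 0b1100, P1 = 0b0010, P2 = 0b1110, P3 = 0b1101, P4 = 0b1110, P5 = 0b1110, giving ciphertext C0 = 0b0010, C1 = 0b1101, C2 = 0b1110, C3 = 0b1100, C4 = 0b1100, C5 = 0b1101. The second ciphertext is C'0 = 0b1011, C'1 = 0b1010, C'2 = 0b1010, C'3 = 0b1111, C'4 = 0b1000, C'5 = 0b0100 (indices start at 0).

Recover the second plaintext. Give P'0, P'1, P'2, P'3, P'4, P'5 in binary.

P'0 = 0b0101, P'1 = 0b0101, P'2 = 0b1010, P'3 = 0b1110, P'4 = 0b1010, P'5 = 0b0111

In CTR with a reused counter, both messages share the same keystream S_i, so C_i ⊕ C'_i = P_i ⊕ P'_i and thus P'_i = P_i ⊕ C_i ⊕ C'_i.
P'0: 0b1100 ⊕ 0b0010 ⊕ 0b1011 = 0b0101.
P'1: 0b0010 ⊕ 0b1101 ⊕ 0b1010 = 0b0101.
P'2: 0b1110 ⊕ 0b1110 ⊕ 0b1010 = 0b1010.
P'3: 0b1101 ⊕ 0b1100 ⊕ 0b1111 = 0b1110.
P'4: 0b1110 ⊕ 0b1100 ⊕ 0b1000 = 0b1010.
P'5: 0b1110 ⊕ 0b1101 ⊕ 0b0100 = 0b0111.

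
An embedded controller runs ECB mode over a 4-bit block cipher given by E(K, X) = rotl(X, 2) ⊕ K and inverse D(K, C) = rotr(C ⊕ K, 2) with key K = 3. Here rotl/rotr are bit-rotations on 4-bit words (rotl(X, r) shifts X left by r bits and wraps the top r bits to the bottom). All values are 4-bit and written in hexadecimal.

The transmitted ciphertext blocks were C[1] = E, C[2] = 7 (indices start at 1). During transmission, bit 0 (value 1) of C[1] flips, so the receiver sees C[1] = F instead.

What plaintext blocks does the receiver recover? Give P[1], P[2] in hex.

ECB decryption: P_i = D(K, C_i).
Only C[1] changed, to F. In ECB, a change in C_i affects only P_i. Decrypting the received ciphertext:
P[1]: D(K, F) = 3.
P[2]: D(K, 7) = 1.
Blocks that differ from the original plaintext: P[1].

P[1] = 3, P[2] = 1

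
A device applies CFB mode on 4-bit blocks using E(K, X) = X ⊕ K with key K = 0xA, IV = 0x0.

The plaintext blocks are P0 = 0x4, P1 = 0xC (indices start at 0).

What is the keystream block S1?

CFB encryption: C_i = P_i ⊕ E(K, C_{i−1}), with C_{−1} = IV.
C0: E(K, 0x0) = 0xA; 0x4 ⊕ 0xA = 0xE.
C1: E(K, 0xE) = 0x4; 0xC ⊕ 0x4 = 0x8.
So S1 = 0x4.

0x4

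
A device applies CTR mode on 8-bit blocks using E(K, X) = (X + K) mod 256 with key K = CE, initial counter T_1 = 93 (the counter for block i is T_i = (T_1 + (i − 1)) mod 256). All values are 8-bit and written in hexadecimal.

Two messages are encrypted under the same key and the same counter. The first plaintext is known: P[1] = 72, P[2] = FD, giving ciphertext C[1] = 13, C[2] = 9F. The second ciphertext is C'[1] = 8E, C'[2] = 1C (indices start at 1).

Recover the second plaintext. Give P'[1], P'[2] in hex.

In CTR with a reused counter, both messages share the same keystream S_i, so C_i ⊕ C'_i = P_i ⊕ P'_i and thus P'_i = P_i ⊕ C_i ⊕ C'_i.
P'[1]: 72 ⊕ 13 ⊕ 8E = EF.
P'[2]: FD ⊕ 9F ⊕ 1C = 7E.

P'[1] = EF, P'[2] = 7E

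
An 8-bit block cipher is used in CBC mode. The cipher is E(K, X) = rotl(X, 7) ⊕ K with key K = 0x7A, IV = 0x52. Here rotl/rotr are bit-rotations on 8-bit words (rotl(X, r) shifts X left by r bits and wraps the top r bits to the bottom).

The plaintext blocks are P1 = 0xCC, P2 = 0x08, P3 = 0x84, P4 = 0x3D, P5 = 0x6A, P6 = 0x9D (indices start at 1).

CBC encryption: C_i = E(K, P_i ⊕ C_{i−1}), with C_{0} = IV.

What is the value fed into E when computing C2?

0x3D

C1: P1 ⊕ 0x52 = 0x9E; E(K, 0x9E) = 0x35.
C2: P2 ⊕ 0x35 = 0x3D; E(K, 0x3D) = 0xE4.
So the input to E for block 2 is 0x3D.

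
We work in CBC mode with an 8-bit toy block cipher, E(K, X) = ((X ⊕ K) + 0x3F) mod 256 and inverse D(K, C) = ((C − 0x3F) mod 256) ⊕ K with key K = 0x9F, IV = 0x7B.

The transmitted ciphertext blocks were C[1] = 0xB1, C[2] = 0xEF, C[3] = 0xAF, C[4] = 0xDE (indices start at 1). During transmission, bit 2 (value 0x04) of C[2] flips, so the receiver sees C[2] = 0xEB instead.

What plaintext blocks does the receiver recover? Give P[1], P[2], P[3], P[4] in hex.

CBC decryption: P_i = D(K, C_i) ⊕ C_{i−1}, with C_{0} = IV.
Only C[2] changed, to 0xEB. In CBC, a change in C_i garbles P_i and flips the same bit in P_{i+1}. Decrypting the received ciphertext:
P[1]: D(K, 0xB1) = 0xED; 0xED ⊕ 0x7B = 0x96.
P[2]: D(K, 0xEB) = 0x33; 0x33 ⊕ 0xB1 = 0x82.
P[3]: D(K, 0xAF) = 0xEF; 0xEF ⊕ 0xEB = 0x04.
P[4]: D(K, 0xDE) = 0x00; 0x00 ⊕ 0xAF = 0xAF.
Blocks that differ from the original plaintext: P[2], P[3].

P[1] = 0x96, P[2] = 0x82, P[3] = 0x04, P[4] = 0xAF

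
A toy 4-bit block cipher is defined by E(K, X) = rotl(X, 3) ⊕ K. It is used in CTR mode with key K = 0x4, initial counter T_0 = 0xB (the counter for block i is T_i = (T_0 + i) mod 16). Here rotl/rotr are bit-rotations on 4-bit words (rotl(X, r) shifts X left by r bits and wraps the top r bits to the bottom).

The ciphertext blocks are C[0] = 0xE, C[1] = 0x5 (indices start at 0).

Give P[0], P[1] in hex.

CTR decryption: S_i = E(K, T_i) where T_i is the counter for block i; P_i = C_i ⊕ S_i.
P[0]: T = 0xB, S = E(K, T) = 0x9; 0xE ⊕ 0x9 = 0x7.
P[1]: T = 0xC, S = E(K, T) = 0x2; 0x5 ⊕ 0x2 = 0x7.

P[0] = 0x7, P[1] = 0x7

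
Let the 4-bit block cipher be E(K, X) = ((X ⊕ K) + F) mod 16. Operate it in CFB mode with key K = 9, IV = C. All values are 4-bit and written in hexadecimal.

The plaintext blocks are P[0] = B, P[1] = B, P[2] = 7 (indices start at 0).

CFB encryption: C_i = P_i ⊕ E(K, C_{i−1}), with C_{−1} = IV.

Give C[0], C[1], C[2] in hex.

C[0] = F, C[1] = E, C[2] = 1

C[0]: E(K, C) = 4; B ⊕ 4 = F.
C[1]: E(K, F) = 5; B ⊕ 5 = E.
C[2]: E(K, E) = 6; 7 ⊕ 6 = 1.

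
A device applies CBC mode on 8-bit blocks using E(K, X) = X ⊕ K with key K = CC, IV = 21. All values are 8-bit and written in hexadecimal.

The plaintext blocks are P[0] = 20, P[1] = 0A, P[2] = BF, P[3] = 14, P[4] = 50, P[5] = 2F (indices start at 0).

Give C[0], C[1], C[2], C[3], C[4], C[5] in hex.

C[0] = CD, C[1] = 0B, C[2] = 78, C[3] = A0, C[4] = 3C, C[5] = DF

CBC encryption: C_i = E(K, P_i ⊕ C_{i−1}), with C_{−1} = IV.
C[0]: P[0] ⊕ 21 = 01; E(K, 01) = CD.
C[1]: P[1] ⊕ CD = C7; E(K, C7) = 0B.
C[2]: P[2] ⊕ 0B = B4; E(K, B4) = 78.
C[3]: P[3] ⊕ 78 = 6C; E(K, 6C) = A0.
C[4]: P[4] ⊕ A0 = F0; E(K, F0) = 3C.
C[5]: P[5] ⊕ 3C = 13; E(K, 13) = DF.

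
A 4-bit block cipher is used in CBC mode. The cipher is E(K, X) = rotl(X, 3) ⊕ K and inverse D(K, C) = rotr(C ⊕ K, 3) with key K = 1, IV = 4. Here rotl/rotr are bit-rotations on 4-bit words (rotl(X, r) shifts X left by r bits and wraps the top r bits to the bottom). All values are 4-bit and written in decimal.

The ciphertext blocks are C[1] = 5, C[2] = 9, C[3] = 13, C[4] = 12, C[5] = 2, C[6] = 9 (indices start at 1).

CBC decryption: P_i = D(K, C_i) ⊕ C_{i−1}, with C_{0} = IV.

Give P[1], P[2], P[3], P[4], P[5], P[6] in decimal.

P[1] = 12, P[2] = 4, P[3] = 0, P[4] = 6, P[5] = 10, P[6] = 3

P[1]: D(K, 5) = 8; 8 ⊕ 4 = 12.
P[2]: D(K, 9) = 1; 1 ⊕ 5 = 4.
P[3]: D(K, 13) = 9; 9 ⊕ 9 = 0.
P[4]: D(K, 12) = 11; 11 ⊕ 13 = 6.
P[5]: D(K, 2) = 6; 6 ⊕ 12 = 10.
P[6]: D(K, 9) = 1; 1 ⊕ 2 = 3.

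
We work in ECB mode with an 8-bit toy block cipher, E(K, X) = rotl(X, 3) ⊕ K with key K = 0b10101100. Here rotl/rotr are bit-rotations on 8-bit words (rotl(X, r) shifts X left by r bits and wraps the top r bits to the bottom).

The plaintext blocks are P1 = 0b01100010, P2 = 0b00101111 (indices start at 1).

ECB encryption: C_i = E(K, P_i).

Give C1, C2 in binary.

C1 = 0b10111111, C2 = 0b11010101

C1: E(K, 0b01100010) = 0b10111111.
C2: E(K, 0b00101111) = 0b11010101.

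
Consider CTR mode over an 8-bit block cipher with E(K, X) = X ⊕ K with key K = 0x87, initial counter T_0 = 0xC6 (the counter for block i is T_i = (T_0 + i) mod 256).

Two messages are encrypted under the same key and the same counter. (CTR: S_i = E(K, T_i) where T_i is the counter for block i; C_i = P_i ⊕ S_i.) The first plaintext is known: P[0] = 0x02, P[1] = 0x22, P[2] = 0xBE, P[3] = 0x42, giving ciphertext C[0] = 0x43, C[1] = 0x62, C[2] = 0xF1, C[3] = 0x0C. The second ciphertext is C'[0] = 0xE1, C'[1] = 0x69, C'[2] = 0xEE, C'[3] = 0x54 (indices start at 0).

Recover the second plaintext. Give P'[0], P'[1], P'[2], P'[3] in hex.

In CTR with a reused counter, both messages share the same keystream S_i, so C_i ⊕ C'_i = P_i ⊕ P'_i and thus P'_i = P_i ⊕ C_i ⊕ C'_i.
P'[0]: 0x02 ⊕ 0x43 ⊕ 0xE1 = 0xA0.
P'[1]: 0x22 ⊕ 0x62 ⊕ 0x69 = 0x29.
P'[2]: 0xBE ⊕ 0xF1 ⊕ 0xEE = 0xA1.
P'[3]: 0x42 ⊕ 0x0C ⊕ 0x54 = 0x1A.

P'[0] = 0xA0, P'[1] = 0x29, P'[2] = 0xA1, P'[3] = 0x1A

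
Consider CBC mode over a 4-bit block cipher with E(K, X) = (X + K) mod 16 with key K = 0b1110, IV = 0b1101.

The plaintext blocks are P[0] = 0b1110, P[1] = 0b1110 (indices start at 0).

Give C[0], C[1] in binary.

C[0] = 0b0001, C[1] = 0b1101

CBC encryption: C_i = E(K, P_i ⊕ C_{i−1}), with C_{−1} = IV.
C[0]: P[0] ⊕ 0b1101 = 0b0011; E(K, 0b0011) = 0b0001.
C[1]: P[1] ⊕ 0b0001 = 0b1111; E(K, 0b1111) = 0b1101.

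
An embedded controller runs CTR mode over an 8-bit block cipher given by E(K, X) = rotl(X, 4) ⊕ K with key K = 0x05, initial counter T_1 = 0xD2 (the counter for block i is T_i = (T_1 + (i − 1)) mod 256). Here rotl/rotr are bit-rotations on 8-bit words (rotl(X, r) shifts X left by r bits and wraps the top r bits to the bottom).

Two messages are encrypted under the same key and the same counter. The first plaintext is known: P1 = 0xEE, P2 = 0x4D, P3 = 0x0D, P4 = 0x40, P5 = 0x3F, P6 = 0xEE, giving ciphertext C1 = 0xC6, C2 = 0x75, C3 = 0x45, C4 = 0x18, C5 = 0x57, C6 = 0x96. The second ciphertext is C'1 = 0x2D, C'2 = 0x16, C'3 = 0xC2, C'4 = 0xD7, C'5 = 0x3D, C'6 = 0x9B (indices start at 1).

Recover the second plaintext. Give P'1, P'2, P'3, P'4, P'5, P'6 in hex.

P'1 = 0x05, P'2 = 0x2E, P'3 = 0x8A, P'4 = 0x8F, P'5 = 0x55, P'6 = 0xE3

In CTR with a reused counter, both messages share the same keystream S_i, so C_i ⊕ C'_i = P_i ⊕ P'_i and thus P'_i = P_i ⊕ C_i ⊕ C'_i.
P'1: 0xEE ⊕ 0xC6 ⊕ 0x2D = 0x05.
P'2: 0x4D ⊕ 0x75 ⊕ 0x16 = 0x2E.
P'3: 0x0D ⊕ 0x45 ⊕ 0xC2 = 0x8A.
P'4: 0x40 ⊕ 0x18 ⊕ 0xD7 = 0x8F.
P'5: 0x3F ⊕ 0x57 ⊕ 0x3D = 0x55.
P'6: 0xEE ⊕ 0x96 ⊕ 0x9B = 0xE3.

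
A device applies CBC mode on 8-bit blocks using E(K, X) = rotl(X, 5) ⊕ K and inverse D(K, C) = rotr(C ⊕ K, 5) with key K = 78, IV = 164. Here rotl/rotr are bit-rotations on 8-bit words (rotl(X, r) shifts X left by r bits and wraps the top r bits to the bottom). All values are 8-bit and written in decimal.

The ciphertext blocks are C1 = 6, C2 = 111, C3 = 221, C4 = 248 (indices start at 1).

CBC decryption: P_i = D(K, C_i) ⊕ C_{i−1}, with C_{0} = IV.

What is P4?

P4 = 104

P4: D(K, 248) = 181; 181 ⊕ 221 = 104.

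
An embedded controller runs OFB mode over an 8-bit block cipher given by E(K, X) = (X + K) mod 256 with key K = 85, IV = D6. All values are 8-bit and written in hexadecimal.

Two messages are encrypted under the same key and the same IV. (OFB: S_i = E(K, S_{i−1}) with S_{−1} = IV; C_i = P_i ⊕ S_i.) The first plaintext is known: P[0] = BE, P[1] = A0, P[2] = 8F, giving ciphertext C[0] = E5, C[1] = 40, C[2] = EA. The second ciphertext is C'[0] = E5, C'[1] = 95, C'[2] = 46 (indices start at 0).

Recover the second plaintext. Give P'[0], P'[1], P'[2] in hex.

In OFB with a reused IV, both messages share the same keystream S_i, so C_i ⊕ C'_i = P_i ⊕ P'_i and thus P'_i = P_i ⊕ C_i ⊕ C'_i.
P'[0]: BE ⊕ E5 ⊕ E5 = BE.
P'[1]: A0 ⊕ 40 ⊕ 95 = 75.
P'[2]: 8F ⊕ EA ⊕ 46 = 23.

P'[0] = BE, P'[1] = 75, P'[2] = 23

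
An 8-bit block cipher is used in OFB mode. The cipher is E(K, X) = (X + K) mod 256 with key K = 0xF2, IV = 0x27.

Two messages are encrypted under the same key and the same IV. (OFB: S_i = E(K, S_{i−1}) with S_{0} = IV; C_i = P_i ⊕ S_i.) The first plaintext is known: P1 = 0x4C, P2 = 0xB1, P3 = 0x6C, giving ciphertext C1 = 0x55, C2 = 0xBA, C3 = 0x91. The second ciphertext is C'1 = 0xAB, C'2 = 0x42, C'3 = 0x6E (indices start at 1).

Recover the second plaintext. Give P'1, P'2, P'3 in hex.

P'1 = 0xB2, P'2 = 0x49, P'3 = 0x93

In OFB with a reused IV, both messages share the same keystream S_i, so C_i ⊕ C'_i = P_i ⊕ P'_i and thus P'_i = P_i ⊕ C_i ⊕ C'_i.
P'1: 0x4C ⊕ 0x55 ⊕ 0xAB = 0xB2.
P'2: 0xB1 ⊕ 0xBA ⊕ 0x42 = 0x49.
P'3: 0x6C ⊕ 0x91 ⊕ 0x6E = 0x93.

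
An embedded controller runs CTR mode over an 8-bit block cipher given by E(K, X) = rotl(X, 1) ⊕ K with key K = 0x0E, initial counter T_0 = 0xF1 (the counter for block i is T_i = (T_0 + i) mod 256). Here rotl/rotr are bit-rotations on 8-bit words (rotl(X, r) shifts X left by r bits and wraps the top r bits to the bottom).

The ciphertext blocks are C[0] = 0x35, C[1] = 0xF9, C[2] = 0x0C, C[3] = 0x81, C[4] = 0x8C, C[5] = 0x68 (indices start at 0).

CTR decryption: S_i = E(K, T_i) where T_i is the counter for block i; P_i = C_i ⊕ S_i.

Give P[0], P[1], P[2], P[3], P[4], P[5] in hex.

P[0] = 0xD8, P[1] = 0x12, P[2] = 0xE5, P[3] = 0x66, P[4] = 0x69, P[5] = 0x8B

P[0]: T = 0xF1, S = E(K, T) = 0xED; 0x35 ⊕ 0xED = 0xD8.
P[1]: T = 0xF2, S = E(K, T) = 0xEB; 0xF9 ⊕ 0xEB = 0x12.
P[2]: T = 0xF3, S = E(K, T) = 0xE9; 0x0C ⊕ 0xE9 = 0xE5.
P[3]: T = 0xF4, S = E(K, T) = 0xE7; 0x81 ⊕ 0xE7 = 0x66.
P[4]: T = 0xF5, S = E(K, T) = 0xE5; 0x8C ⊕ 0xE5 = 0x69.
P[5]: T = 0xF6, S = E(K, T) = 0xE3; 0x68 ⊕ 0xE3 = 0x8B.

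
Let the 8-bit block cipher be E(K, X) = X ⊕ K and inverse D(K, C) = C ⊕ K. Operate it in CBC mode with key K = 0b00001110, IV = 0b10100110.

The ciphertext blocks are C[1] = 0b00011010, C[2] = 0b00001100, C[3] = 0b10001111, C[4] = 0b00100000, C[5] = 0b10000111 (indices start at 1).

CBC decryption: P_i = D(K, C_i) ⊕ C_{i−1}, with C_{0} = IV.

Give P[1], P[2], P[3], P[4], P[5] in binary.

P[1]: D(K, 0b00011010) = 0b00010100; 0b00010100 ⊕ 0b10100110 = 0b10110010.
P[2]: D(K, 0b00001100) = 0b00000010; 0b00000010 ⊕ 0b00011010 = 0b00011000.
P[3]: D(K, 0b10001111) = 0b10000001; 0b10000001 ⊕ 0b00001100 = 0b10001101.
P[4]: D(K, 0b00100000) = 0b00101110; 0b00101110 ⊕ 0b10001111 = 0b10100001.
P[5]: D(K, 0b10000111) = 0b10001001; 0b10001001 ⊕ 0b00100000 = 0b10101001.

P[1] = 0b10110010, P[2] = 0b00011000, P[3] = 0b10001101, P[4] = 0b10100001, P[5] = 0b10101001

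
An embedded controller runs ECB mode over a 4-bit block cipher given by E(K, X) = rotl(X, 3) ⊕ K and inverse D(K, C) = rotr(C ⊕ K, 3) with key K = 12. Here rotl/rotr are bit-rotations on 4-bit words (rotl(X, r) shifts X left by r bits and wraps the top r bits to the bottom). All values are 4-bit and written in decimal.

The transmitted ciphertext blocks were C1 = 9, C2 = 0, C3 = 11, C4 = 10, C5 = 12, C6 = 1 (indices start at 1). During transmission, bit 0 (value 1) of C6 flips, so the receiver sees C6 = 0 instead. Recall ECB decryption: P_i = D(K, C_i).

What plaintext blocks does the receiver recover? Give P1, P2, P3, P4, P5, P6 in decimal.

Only C6 changed, to 0. In ECB, a change in C_i affects only P_i. Decrypting the received ciphertext:
P1: D(K, 9) = 10.
P2: D(K, 0) = 9.
P3: D(K, 11) = 14.
P4: D(K, 10) = 12.
P5: D(K, 12) = 0.
P6: D(K, 0) = 9.
Blocks that differ from the original plaintext: P6.

P1 = 10, P2 = 9, P3 = 14, P4 = 12, P5 = 0, P6 = 9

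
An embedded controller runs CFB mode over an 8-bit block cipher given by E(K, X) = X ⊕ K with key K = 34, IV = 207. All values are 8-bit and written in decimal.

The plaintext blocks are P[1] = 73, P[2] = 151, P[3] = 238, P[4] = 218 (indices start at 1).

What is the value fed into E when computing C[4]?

221

CFB encryption: C_i = P_i ⊕ E(K, C_{i−1}), with C_{0} = IV.
C[1]: E(K, 207) = 237; 73 ⊕ 237 = 164.
C[2]: E(K, 164) = 134; 151 ⊕ 134 = 17.
C[3]: E(K, 17) = 51; 238 ⊕ 51 = 221.
C[4]: E(K, 221) = 255; 218 ⊕ 255 = 37.
So the input to E for block [4] is 221.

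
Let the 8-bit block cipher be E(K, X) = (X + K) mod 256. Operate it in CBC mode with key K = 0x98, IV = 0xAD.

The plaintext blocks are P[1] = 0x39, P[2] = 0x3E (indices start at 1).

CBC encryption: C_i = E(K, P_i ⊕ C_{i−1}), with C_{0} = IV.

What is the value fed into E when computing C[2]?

0x12

C[1]: P[1] ⊕ 0xAD = 0x94; E(K, 0x94) = 0x2C.
C[2]: P[2] ⊕ 0x2C = 0x12; E(K, 0x12) = 0xAA.
So the input to E for block [2] is 0x12.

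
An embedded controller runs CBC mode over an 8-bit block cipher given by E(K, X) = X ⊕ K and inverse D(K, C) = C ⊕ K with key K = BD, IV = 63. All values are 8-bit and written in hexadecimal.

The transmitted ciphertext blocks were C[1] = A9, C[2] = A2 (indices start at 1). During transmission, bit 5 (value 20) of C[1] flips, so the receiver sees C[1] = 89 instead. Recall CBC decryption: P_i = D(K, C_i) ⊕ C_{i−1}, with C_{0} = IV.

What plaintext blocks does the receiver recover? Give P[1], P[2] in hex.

P[1] = 57, P[2] = 96

Only C[1] changed, to 89. In CBC, a change in C_i garbles P_i and flips the same bit in P_{i+1}. Decrypting the received ciphertext:
P[1]: D(K, 89) = 34; 34 ⊕ 63 = 57.
P[2]: D(K, A2) = 1F; 1F ⊕ 89 = 96.
Blocks that differ from the original plaintext: P[1], P[2].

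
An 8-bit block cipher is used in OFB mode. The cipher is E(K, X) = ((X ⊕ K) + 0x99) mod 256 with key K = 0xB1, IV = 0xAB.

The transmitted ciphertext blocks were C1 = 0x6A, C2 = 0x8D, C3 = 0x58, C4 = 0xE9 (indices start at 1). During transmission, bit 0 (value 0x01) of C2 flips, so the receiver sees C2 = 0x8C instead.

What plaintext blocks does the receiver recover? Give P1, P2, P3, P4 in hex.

P1 = 0xD9, P2 = 0x17, P3 = 0x9B, P4 = 0xE2

OFB decryption: S_i = E(K, S_{i−1}) with S_{0} = IV; P_i = C_i ⊕ S_i.
Only C2 changed, to 0x8C. In OFB, a change in C_i flips the same bit in P_i only; the keystream is unaffected. Decrypting the received ciphertext:
P1: S = E(K, 0xAB) = 0xB3; 0x6A ⊕ 0xB3 = 0xD9.
P2: S = E(K, 0xB3) = 0x9B; 0x8C ⊕ 0x9B = 0x17.
P3: S = E(K, 0x9B) = 0xC3; 0x58 ⊕ 0xC3 = 0x9B.
P4: S = E(K, 0xC3) = 0x0B; 0xE9 ⊕ 0x0B = 0xE2.
Blocks that differ from the original plaintext: P2.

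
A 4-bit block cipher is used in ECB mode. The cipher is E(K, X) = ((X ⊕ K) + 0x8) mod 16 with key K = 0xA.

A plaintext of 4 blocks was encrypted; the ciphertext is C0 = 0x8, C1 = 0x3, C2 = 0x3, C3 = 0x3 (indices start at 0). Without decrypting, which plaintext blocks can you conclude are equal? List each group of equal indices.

P1 = P2 = P3

ECB encrypts each block independently with the same key, so equal ciphertext blocks imply equal plaintext blocks.
C1 = C2 = C3 = 0x3, so P1 = P2 = P3.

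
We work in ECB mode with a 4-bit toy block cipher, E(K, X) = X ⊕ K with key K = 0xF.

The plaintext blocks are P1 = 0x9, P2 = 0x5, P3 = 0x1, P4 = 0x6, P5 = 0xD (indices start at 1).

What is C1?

C1 = 0x6

ECB encryption: C_i = E(K, P_i).
C1: E(K, 0x9) = 0x6.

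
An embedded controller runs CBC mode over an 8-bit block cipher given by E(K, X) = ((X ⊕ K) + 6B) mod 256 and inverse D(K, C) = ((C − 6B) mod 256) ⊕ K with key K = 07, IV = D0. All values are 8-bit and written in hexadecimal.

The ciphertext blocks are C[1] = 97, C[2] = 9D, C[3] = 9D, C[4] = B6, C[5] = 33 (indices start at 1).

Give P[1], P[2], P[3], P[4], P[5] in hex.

P[1] = FB, P[2] = A2, P[3] = A8, P[4] = D1, P[5] = 79

CBC decryption: P_i = D(K, C_i) ⊕ C_{i−1}, with C_{0} = IV.
P[1]: D(K, 97) = 2B; 2B ⊕ D0 = FB.
P[2]: D(K, 9D) = 35; 35 ⊕ 97 = A2.
P[3]: D(K, 9D) = 35; 35 ⊕ 9D = A8.
P[4]: D(K, B6) = 4C; 4C ⊕ 9D = D1.
P[5]: D(K, 33) = CF; CF ⊕ B6 = 79.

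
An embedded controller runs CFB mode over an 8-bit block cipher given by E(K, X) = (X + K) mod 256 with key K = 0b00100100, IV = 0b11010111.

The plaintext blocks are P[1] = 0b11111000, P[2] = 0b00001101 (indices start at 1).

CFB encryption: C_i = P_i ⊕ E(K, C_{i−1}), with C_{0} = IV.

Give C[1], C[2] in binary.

C[1]: E(K, 0b11010111) = 0b11111011; 0b11111000 ⊕ 0b11111011 = 0b00000011.
C[2]: E(K, 0b00000011) = 0b00100111; 0b00001101 ⊕ 0b00100111 = 0b00101010.

C[1] = 0b00000011, C[2] = 0b00101010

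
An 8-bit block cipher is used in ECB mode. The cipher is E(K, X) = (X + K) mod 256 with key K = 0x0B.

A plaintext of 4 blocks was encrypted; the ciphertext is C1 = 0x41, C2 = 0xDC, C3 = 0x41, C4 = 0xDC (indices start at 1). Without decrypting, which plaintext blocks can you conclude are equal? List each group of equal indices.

P1 = P3; P2 = P4

ECB encrypts each block independently with the same key, so equal ciphertext blocks imply equal plaintext blocks.
C1 = C3 = 0x41, so P1 = P3.
C2 = C4 = 0xDC, so P2 = P4.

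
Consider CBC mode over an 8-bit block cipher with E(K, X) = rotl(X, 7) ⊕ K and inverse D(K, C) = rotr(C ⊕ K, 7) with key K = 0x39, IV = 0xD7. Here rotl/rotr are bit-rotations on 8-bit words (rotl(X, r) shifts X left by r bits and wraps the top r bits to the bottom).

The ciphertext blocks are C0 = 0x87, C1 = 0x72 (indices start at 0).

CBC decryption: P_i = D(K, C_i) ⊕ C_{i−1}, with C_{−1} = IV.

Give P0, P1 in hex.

P0 = 0xAA, P1 = 0x11

P0: D(K, 0x87) = 0x7D; 0x7D ⊕ 0xD7 = 0xAA.
P1: D(K, 0x72) = 0x96; 0x96 ⊕ 0x87 = 0x11.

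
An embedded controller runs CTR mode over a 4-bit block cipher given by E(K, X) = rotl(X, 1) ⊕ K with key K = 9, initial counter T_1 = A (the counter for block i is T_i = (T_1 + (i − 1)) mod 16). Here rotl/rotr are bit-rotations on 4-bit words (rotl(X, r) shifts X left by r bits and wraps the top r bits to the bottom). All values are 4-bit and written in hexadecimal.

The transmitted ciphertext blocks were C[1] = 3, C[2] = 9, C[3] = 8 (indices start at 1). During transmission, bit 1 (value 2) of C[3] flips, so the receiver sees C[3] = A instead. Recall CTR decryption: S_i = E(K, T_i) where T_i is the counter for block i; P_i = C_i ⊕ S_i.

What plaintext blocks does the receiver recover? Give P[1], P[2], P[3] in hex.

P[1] = F, P[2] = 7, P[3] = A

Only C[3] changed, to A. In CTR, a change in C_i flips the same bit in P_i only; the keystream is unaffected. Decrypting the received ciphertext:
P[1]: T = A, S = E(K, T) = C; 3 ⊕ C = F.
P[2]: T = B, S = E(K, T) = E; 9 ⊕ E = 7.
P[3]: T = C, S = E(K, T) = 0; A ⊕ 0 = A.
Blocks that differ from the original plaintext: P[3].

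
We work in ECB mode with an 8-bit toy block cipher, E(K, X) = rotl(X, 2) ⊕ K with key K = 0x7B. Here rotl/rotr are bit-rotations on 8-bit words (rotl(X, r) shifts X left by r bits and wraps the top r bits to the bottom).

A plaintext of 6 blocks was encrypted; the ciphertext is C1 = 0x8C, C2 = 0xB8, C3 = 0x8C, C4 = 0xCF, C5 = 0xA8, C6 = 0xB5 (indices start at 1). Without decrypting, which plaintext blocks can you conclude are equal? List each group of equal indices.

P1 = P3

ECB encrypts each block independently with the same key, so equal ciphertext blocks imply equal plaintext blocks.
C1 = C3 = 0x8C, so P1 = P3.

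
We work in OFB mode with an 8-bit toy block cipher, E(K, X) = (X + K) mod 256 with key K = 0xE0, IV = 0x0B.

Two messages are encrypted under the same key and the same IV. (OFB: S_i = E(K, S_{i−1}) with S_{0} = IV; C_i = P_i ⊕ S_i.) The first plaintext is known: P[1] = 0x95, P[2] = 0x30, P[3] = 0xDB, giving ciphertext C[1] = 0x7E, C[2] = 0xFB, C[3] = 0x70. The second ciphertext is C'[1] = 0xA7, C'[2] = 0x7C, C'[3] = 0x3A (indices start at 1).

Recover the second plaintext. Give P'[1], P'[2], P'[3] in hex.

In OFB with a reused IV, both messages share the same keystream S_i, so C_i ⊕ C'_i = P_i ⊕ P'_i and thus P'_i = P_i ⊕ C_i ⊕ C'_i.
P'[1]: 0x95 ⊕ 0x7E ⊕ 0xA7 = 0x4C.
P'[2]: 0x30 ⊕ 0xFB ⊕ 0x7C = 0xB7.
P'[3]: 0xDB ⊕ 0x70 ⊕ 0x3A = 0x91.

P'[1] = 0x4C, P'[2] = 0xB7, P'[3] = 0x91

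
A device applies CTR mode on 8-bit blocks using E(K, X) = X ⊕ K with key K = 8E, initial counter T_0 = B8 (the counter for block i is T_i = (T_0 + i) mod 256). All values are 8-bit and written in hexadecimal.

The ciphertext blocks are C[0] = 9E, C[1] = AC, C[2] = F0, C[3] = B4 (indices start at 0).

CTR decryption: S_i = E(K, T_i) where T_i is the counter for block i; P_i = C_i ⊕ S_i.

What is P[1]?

P[1]: T = B9, S = E(K, T) = 37; AC ⊕ 37 = 9B.

P[1] = 9B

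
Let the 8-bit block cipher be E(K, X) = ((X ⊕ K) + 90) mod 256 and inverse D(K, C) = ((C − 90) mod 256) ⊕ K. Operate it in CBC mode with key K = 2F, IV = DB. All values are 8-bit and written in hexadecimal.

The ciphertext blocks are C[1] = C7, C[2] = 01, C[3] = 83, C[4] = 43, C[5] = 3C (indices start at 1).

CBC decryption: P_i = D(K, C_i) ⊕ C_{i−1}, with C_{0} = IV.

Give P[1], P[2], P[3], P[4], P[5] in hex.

P[1]: D(K, C7) = 18; 18 ⊕ DB = C3.
P[2]: D(K, 01) = 5E; 5E ⊕ C7 = 99.
P[3]: D(K, 83) = DC; DC ⊕ 01 = DD.
P[4]: D(K, 43) = 9C; 9C ⊕ 83 = 1F.
P[5]: D(K, 3C) = 83; 83 ⊕ 43 = C0.

P[1] = C3, P[2] = 99, P[3] = DD, P[4] = 1F, P[5] = C0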